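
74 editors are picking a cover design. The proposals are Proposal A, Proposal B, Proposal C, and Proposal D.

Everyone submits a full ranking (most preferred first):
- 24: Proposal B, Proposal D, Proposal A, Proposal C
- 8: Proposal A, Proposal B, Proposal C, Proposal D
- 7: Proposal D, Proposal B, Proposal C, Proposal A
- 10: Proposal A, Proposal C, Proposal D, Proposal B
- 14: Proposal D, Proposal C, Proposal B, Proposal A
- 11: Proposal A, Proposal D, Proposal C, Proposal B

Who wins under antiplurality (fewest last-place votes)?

Last-place votes: Proposal A 21, Proposal B 21, Proposal C 24, Proposal D 8.

Proposal D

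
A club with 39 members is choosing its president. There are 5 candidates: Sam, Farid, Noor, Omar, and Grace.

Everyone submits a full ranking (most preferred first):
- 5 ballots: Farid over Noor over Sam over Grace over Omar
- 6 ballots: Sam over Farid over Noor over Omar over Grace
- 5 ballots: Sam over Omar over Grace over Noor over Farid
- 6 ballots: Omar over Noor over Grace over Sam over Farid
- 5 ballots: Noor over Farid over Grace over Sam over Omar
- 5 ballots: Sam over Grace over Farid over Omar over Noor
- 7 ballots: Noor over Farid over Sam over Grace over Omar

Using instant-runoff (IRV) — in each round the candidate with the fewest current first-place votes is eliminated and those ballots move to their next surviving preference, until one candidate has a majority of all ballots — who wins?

Noor

Round 1: Sam 16, Farid 5, Noor 12, Omar 6, Grace 0. Grace eliminated.
Round 2: Sam 16, Farid 5, Noor 12, Omar 6. Farid eliminated.
Round 3: Sam 16, Noor 17, Omar 6. Omar eliminated.
Round 4: Sam 16, Noor 23. Noor has a majority (≥20).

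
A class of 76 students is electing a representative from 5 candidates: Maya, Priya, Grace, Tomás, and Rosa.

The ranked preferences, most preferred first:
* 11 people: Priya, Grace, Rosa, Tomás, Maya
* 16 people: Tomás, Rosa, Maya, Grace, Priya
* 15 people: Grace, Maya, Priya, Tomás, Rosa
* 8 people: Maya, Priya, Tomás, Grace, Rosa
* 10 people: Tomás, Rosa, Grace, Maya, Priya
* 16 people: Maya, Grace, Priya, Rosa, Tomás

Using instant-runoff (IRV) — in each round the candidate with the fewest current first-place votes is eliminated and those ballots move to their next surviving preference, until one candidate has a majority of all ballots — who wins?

Round 1: Maya 24, Priya 11, Grace 15, Tomás 26, Rosa 0. Rosa eliminated.
Round 2: Maya 24, Priya 11, Grace 15, Tomás 26. Priya eliminated.
Round 3: Maya 24, Grace 26, Tomás 26. Maya eliminated.
Round 4: Grace 42, Tomás 34. Grace has a majority (≥39).

Grace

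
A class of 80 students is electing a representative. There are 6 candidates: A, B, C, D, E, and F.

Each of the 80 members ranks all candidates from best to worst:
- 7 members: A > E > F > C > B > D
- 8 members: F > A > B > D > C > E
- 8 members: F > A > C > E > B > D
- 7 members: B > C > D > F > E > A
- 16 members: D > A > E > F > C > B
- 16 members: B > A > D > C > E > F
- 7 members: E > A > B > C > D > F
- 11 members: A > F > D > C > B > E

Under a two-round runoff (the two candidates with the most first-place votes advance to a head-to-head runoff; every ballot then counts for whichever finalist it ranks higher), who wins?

A

Round 1 first-place votes: A 18, B 23, C 0, D 16, E 7, F 16. B and A advance.
Runoff: B is ranked above A on 23 ballots, A above B on 57.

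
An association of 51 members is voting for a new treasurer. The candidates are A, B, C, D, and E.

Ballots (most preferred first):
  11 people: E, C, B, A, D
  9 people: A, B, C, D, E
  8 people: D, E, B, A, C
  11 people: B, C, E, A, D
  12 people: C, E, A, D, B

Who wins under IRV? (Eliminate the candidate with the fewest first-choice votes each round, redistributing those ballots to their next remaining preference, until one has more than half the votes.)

Round 1: A 9, B 11, C 12, D 8, E 11. D eliminated.
Round 2: A 9, B 11, C 12, E 19. A eliminated.
Round 3: B 20, C 12, E 19. C eliminated.
Round 4: B 20, E 31. E has a majority (≥26).

E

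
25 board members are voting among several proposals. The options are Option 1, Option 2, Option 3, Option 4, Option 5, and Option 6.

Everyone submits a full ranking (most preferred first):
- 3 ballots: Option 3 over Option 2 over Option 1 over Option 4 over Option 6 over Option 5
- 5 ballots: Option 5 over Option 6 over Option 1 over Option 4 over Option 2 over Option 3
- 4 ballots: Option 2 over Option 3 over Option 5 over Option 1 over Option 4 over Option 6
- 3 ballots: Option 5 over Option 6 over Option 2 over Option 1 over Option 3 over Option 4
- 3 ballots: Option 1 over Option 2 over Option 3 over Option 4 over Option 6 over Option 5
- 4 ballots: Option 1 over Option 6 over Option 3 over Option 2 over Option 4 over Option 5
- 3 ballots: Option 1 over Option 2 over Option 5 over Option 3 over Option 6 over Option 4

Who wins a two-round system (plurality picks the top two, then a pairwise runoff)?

Round 1 first-place votes: Option 1 10, Option 2 4, Option 3 3, Option 4 0, Option 5 8, Option 6 0. Option 1 and Option 5 advance.
Runoff: Option 1 is ranked above Option 5 on 13 ballots, Option 5 above Option 1 on 12.

Option 1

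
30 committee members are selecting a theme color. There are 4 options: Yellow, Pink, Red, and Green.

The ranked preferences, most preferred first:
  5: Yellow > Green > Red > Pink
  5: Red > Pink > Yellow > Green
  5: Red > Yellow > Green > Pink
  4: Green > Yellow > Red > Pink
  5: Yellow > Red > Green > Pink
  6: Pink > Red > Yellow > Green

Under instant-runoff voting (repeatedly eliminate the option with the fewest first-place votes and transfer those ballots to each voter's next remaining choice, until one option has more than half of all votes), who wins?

Red

Round 1: Yellow 10, Pink 6, Red 10, Green 4. Green eliminated.
Round 2: Yellow 14, Pink 6, Red 10. Pink eliminated.
Round 3: Yellow 14, Red 16. Red has a majority (≥16).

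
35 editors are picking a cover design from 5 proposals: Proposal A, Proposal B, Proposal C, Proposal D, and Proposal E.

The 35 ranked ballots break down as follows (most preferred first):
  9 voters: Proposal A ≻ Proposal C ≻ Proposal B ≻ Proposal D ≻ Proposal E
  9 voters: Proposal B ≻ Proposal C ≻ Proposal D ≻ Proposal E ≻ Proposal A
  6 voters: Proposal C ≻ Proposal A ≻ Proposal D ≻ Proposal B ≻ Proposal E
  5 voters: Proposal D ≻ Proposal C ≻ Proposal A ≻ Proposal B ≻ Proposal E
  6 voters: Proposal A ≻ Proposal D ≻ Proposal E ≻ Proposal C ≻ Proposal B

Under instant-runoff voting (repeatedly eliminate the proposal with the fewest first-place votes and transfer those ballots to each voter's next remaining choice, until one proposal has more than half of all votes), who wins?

Round 1: Proposal A 15, Proposal B 9, Proposal C 6, Proposal D 5, Proposal E 0. Proposal E eliminated.
Round 2: Proposal A 15, Proposal B 9, Proposal C 6, Proposal D 5. Proposal D eliminated.
Round 3: Proposal A 15, Proposal B 9, Proposal C 11. Proposal B eliminated.
Round 4: Proposal A 15, Proposal C 20. Proposal C has a majority (≥18).

Proposal C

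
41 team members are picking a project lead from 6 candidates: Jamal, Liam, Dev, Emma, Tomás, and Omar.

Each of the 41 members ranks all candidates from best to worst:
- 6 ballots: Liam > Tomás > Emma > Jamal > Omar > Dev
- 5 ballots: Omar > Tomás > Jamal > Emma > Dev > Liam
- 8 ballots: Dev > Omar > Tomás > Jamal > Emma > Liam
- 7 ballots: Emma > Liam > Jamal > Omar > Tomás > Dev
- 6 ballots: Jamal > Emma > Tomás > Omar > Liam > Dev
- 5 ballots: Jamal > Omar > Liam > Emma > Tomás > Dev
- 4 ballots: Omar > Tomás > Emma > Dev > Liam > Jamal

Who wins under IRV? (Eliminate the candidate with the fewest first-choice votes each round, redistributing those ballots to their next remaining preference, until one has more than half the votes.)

Omar

Round 1: Jamal 11, Liam 6, Dev 8, Emma 7, Tomás 0, Omar 9. Tomás eliminated.
Round 2: Jamal 11, Liam 6, Dev 8, Emma 7, Omar 9. Liam eliminated.
Round 3: Jamal 11, Dev 8, Emma 13, Omar 9. Dev eliminated.
Round 4: Jamal 11, Emma 13, Omar 17. Jamal eliminated.
Round 5: Emma 19, Omar 22. Omar has a majority (≥21).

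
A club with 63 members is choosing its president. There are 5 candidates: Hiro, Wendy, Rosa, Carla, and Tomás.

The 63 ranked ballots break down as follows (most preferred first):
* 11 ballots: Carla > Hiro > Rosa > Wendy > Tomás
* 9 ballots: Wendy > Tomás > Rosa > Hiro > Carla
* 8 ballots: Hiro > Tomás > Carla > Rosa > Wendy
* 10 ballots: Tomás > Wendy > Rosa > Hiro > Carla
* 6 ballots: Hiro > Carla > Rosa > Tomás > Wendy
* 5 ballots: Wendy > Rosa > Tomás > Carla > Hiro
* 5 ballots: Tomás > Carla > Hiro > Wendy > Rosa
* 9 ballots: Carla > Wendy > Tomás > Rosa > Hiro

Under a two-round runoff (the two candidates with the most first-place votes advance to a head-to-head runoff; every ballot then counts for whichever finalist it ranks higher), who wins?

Tomás

Round 1 first-place votes: Hiro 14, Wendy 14, Rosa 0, Carla 20, Tomás 15. Carla and Tomás advance.
Runoff: Carla is ranked above Tomás on 26 ballots, Tomás above Carla on 37.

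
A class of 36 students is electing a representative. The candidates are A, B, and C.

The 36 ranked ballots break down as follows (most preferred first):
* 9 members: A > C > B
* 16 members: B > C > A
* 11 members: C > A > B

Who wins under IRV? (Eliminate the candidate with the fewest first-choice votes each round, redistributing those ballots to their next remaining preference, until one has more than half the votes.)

Round 1: A 9, B 16, C 11. A eliminated.
Round 2: B 16, C 20. C has a majority (≥19).

C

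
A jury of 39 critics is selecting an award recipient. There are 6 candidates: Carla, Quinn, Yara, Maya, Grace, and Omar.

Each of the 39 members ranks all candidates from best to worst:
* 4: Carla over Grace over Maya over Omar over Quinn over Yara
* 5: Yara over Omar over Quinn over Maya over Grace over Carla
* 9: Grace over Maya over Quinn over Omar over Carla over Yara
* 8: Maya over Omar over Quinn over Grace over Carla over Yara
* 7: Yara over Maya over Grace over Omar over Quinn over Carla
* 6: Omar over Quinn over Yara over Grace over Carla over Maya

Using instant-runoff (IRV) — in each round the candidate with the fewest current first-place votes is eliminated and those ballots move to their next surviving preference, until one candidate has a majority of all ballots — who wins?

Grace

Round 1: Carla 4, Quinn 0, Yara 12, Maya 8, Grace 9, Omar 6. Quinn eliminated.
Round 2: Carla 4, Yara 12, Maya 8, Grace 9, Omar 6. Carla eliminated.
Round 3: Yara 12, Maya 8, Grace 13, Omar 6. Omar eliminated.
Round 4: Yara 18, Maya 8, Grace 13. Maya eliminated.
Round 5: Yara 18, Grace 21. Grace has a majority (≥20).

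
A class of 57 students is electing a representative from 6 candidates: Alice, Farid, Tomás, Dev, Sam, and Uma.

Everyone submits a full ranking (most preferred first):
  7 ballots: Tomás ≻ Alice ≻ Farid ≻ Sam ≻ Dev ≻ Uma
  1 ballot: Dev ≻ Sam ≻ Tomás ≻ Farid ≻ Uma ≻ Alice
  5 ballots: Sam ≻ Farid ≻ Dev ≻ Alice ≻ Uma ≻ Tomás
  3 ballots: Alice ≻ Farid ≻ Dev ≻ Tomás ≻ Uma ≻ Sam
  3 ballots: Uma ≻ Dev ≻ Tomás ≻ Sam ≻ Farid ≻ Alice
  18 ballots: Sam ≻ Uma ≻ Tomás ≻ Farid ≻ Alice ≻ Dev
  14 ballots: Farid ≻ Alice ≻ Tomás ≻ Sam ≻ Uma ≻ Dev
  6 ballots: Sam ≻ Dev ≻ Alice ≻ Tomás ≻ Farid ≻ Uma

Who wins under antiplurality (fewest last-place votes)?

Farid

Last-place votes: Alice 4, Farid 0, Tomás 5, Dev 32, Sam 3, Uma 13.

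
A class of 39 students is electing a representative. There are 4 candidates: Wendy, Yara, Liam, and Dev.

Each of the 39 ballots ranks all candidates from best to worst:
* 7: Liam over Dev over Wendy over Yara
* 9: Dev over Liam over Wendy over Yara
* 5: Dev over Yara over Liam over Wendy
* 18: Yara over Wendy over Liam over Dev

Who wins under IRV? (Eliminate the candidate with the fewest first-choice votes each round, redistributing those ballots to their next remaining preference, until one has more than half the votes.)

Dev

Round 1: Wendy 0, Yara 18, Liam 7, Dev 14. Wendy eliminated.
Round 2: Yara 18, Liam 7, Dev 14. Liam eliminated.
Round 3: Yara 18, Dev 21. Dev has a majority (≥20).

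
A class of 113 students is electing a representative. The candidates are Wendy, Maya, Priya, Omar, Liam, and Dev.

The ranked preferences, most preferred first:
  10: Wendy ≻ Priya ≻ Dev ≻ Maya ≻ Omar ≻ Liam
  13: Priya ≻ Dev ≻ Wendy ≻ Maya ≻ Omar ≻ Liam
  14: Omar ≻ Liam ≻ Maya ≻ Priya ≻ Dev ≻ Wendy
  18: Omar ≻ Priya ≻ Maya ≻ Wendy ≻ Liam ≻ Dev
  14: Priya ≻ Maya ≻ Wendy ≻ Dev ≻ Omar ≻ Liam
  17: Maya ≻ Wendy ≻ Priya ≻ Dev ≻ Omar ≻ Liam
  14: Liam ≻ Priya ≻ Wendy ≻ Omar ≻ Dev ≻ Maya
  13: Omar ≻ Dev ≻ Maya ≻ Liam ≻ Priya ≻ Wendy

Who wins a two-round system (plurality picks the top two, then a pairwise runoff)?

Priya

Round 1 first-place votes: Wendy 10, Maya 17, Priya 27, Omar 45, Liam 14, Dev 0. Omar and Priya advance.
Runoff: Omar is ranked above Priya on 45 ballots, Priya above Omar on 68.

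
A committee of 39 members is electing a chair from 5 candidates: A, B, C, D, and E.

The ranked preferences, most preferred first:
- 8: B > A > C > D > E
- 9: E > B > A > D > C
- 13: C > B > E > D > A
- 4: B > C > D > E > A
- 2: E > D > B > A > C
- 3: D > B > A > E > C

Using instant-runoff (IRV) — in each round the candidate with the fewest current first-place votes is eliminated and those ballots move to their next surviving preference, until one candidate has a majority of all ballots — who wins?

B

Round 1: A 0, B 12, C 13, D 3, E 11. A eliminated.
Round 2: B 12, C 13, D 3, E 11. D eliminated.
Round 3: B 15, C 13, E 11. E eliminated.
Round 4: B 26, C 13. B has a majority (≥20).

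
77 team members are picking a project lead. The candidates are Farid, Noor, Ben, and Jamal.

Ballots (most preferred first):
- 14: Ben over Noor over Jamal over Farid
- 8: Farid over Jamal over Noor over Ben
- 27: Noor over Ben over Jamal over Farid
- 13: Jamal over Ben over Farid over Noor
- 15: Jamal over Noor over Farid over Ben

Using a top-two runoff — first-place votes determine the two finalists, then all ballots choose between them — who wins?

Round 1 first-place votes: Farid 8, Noor 27, Ben 14, Jamal 28. Jamal and Noor advance.
Runoff: Jamal is ranked above Noor on 36 ballots, Noor above Jamal on 41.

Noor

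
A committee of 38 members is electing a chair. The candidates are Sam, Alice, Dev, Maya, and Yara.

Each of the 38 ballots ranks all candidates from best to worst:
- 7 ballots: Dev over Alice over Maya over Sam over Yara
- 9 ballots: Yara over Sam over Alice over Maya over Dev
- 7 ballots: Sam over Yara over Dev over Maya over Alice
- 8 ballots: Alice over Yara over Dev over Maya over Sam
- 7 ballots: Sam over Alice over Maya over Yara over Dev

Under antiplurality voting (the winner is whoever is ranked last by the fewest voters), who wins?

Last-place votes: Sam 8, Alice 7, Dev 16, Maya 0, Yara 7.

Maya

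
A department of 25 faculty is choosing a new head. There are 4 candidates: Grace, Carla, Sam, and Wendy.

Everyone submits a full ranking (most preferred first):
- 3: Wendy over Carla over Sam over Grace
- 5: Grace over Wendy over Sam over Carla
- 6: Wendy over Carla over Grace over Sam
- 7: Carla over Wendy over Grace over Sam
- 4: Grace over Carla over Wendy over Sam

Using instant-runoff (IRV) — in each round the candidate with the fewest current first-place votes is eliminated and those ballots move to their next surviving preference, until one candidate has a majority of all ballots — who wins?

Wendy

Round 1: Grace 9, Carla 7, Sam 0, Wendy 9. Sam eliminated.
Round 2: Grace 9, Carla 7, Wendy 9. Carla eliminated.
Round 3: Grace 9, Wendy 16. Wendy has a majority (≥13).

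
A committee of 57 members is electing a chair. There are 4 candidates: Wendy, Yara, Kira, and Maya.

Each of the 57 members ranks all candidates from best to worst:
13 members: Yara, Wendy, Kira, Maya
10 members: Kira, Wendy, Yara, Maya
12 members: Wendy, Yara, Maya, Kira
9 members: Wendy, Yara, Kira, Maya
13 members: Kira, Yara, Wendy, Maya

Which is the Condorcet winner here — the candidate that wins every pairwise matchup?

Wendy vs Yara: 31–26
Wendy vs Kira: 34–23
Wendy vs Maya: 57–0
Wendy beats every other candidate.

Wendy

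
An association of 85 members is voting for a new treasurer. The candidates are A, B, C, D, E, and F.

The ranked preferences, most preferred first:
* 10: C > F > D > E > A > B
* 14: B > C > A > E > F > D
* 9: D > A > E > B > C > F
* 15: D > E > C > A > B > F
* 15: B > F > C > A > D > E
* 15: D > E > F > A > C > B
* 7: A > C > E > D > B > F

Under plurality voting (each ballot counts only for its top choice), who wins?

First-place votes: A 7, B 29, C 10, D 39, E 0, F 0.

D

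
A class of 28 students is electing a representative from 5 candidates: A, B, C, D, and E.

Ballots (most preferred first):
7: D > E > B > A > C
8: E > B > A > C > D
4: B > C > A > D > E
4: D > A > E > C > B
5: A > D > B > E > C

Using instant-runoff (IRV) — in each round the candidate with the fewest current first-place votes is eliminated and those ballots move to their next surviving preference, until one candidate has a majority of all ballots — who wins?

Round 1: A 5, B 4, C 0, D 11, E 8. C eliminated.
Round 2: A 5, B 4, D 11, E 8. B eliminated.
Round 3: A 9, D 11, E 8. E eliminated.
Round 4: A 17, D 11. A has a majority (≥15).

A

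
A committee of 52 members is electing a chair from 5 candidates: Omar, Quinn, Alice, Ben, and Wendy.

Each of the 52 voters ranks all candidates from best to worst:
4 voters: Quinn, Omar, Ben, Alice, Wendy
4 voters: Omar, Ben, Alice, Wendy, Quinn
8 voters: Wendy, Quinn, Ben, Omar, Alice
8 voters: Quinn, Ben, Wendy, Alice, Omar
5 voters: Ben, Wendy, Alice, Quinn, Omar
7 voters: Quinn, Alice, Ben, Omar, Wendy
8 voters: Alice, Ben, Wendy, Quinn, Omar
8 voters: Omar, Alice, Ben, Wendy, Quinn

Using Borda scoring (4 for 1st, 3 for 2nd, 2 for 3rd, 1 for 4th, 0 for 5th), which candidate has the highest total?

Omar: 4×3 + 4×4 + 8×1 + 8×0 + 5×0 + 7×1 + 8×0 + 8×4 = 75
Quinn: 4×4 + 4×0 + 8×3 + 8×4 + 5×1 + 7×4 + 8×1 + 8×0 = 113
Alice: 4×1 + 4×2 + 8×0 + 8×1 + 5×2 + 7×3 + 8×4 + 8×3 = 107
Ben: 4×2 + 4×3 + 8×2 + 8×3 + 5×4 + 7×2 + 8×3 + 8×2 = 134
Wendy: 4×0 + 4×1 + 8×4 + 8×2 + 5×3 + 7×0 + 8×2 + 8×1 = 91

Ben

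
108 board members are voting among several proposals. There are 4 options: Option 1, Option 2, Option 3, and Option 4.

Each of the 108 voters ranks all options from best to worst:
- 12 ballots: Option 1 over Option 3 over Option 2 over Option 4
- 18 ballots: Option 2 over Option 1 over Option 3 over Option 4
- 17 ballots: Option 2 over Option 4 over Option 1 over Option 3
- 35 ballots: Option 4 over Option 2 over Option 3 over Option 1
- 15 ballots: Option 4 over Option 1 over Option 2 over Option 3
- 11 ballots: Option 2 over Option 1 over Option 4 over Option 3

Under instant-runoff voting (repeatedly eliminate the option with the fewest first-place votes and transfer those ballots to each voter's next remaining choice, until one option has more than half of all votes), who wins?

Round 1: Option 1 12, Option 2 46, Option 3 0, Option 4 50. Option 3 eliminated.
Round 2: Option 1 12, Option 2 46, Option 4 50. Option 1 eliminated.
Round 3: Option 2 58, Option 4 50. Option 2 has a majority (≥55).

Option 2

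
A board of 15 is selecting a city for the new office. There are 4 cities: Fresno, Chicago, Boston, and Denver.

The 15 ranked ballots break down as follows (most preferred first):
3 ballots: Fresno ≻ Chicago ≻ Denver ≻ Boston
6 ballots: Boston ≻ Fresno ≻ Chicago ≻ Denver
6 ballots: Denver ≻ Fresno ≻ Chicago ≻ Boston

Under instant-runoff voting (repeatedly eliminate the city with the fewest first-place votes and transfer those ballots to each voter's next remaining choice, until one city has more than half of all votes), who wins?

Round 1: Fresno 3, Chicago 0, Boston 6, Denver 6. Chicago eliminated.
Round 2: Fresno 3, Boston 6, Denver 6. Fresno eliminated.
Round 3: Boston 6, Denver 9. Denver has a majority (≥8).

Denver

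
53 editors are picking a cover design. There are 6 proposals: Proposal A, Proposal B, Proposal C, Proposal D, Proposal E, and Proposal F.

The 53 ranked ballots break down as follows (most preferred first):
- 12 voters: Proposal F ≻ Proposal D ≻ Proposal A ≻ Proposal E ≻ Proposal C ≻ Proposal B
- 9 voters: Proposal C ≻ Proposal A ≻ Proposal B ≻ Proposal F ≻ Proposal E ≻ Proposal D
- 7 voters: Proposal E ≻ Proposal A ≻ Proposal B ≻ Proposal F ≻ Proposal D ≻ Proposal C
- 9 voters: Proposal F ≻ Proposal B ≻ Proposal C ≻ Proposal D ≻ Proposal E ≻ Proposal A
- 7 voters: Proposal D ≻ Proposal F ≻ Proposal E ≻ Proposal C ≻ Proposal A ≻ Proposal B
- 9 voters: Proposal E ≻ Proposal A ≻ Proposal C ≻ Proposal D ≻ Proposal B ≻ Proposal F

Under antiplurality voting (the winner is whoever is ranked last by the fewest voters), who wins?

Last-place votes: Proposal A 9, Proposal B 19, Proposal C 7, Proposal D 9, Proposal E 0, Proposal F 9.

Proposal E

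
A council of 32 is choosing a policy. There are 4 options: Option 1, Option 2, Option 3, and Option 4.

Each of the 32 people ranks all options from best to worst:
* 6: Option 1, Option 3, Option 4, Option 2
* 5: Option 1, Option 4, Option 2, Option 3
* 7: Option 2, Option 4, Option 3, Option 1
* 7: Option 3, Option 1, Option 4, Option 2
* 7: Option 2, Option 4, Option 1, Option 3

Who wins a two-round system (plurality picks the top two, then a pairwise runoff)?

Round 1 first-place votes: Option 1 11, Option 2 14, Option 3 7, Option 4 0. Option 2 and Option 1 advance.
Runoff: Option 2 is ranked above Option 1 on 14 ballots, Option 1 above Option 2 on 18.

Option 1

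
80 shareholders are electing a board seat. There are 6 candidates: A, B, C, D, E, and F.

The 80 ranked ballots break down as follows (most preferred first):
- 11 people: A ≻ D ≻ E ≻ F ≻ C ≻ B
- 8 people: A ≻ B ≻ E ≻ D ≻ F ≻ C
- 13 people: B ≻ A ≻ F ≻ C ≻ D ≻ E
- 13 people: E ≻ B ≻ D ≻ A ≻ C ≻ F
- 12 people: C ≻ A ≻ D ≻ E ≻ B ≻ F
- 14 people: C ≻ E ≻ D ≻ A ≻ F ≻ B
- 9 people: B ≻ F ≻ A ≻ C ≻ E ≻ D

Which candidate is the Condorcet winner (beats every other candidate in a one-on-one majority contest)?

A

A vs B: 45–35
A vs C: 54–26
A vs D: 53–27
A vs E: 53–27
A vs F: 71–9
A beats every other candidate.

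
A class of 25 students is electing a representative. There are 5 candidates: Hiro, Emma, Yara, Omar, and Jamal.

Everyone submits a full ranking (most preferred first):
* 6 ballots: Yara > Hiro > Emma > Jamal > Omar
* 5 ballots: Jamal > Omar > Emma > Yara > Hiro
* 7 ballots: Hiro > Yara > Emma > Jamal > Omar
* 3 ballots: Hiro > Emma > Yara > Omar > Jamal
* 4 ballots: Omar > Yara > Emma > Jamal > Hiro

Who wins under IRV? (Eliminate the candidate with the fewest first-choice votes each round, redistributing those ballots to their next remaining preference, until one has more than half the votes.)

Yara

Round 1: Hiro 10, Emma 0, Yara 6, Omar 4, Jamal 5. Emma eliminated.
Round 2: Hiro 10, Yara 6, Omar 4, Jamal 5. Omar eliminated.
Round 3: Hiro 10, Yara 10, Jamal 5. Jamal eliminated.
Round 4: Hiro 10, Yara 15. Yara has a majority (≥13).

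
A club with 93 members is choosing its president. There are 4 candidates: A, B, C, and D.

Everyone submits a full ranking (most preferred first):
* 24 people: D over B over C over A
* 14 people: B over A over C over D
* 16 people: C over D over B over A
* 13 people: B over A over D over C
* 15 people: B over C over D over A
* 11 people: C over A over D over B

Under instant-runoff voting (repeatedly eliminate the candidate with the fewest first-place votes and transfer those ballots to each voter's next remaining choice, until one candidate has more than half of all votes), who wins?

Round 1: A 0, B 42, C 27, D 24. A eliminated.
Round 2: B 42, C 27, D 24. D eliminated.
Round 3: B 66, C 27. B has a majority (≥47).

B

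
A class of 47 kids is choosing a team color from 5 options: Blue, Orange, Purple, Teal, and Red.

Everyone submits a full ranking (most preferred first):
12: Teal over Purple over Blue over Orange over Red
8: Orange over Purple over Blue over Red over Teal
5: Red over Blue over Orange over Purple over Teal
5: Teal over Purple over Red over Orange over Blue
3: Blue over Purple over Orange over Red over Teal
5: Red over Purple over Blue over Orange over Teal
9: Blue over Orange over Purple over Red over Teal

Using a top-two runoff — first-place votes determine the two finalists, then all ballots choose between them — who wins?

Round 1 first-place votes: Blue 12, Orange 8, Purple 0, Teal 17, Red 10. Teal and Blue advance.
Runoff: Teal is ranked above Blue on 17 ballots, Blue above Teal on 30.

Blue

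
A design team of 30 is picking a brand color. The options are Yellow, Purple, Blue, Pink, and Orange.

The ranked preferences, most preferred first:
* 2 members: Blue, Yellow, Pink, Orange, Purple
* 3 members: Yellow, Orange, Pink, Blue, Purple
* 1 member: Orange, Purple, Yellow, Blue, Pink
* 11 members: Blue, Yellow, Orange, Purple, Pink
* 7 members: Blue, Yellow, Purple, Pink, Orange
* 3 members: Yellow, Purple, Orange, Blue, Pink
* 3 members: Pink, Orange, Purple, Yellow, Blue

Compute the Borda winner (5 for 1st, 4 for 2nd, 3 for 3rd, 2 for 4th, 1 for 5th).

Yellow: 2×4 + 3×5 + 1×3 + 11×4 + 7×4 + 3×5 + 3×2 = 119
Purple: 2×1 + 3×1 + 1×4 + 11×2 + 7×3 + 3×4 + 3×3 = 73
Blue: 2×5 + 3×2 + 1×2 + 11×5 + 7×5 + 3×2 + 3×1 = 117
Pink: 2×3 + 3×3 + 1×1 + 11×1 + 7×2 + 3×1 + 3×5 = 59
Orange: 2×2 + 3×4 + 1×5 + 11×3 + 7×1 + 3×3 + 3×4 = 82

Yellow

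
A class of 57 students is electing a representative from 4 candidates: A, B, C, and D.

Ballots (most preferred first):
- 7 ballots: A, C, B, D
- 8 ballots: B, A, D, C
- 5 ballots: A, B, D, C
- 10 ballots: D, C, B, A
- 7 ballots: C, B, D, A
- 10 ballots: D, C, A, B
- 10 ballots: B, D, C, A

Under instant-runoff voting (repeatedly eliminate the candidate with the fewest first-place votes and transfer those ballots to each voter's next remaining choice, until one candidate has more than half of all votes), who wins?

Round 1: A 12, B 18, C 7, D 20. C eliminated.
Round 2: A 12, B 25, D 20. A eliminated.
Round 3: B 37, D 20. B has a majority (≥29).

B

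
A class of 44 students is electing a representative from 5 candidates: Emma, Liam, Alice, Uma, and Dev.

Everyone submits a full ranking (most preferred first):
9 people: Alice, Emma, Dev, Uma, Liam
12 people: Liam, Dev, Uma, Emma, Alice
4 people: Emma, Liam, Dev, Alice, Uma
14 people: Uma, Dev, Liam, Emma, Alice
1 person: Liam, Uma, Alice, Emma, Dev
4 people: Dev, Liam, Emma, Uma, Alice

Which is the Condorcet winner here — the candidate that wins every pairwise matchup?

Dev vs Emma: 30–14
Dev vs Liam: 27–17
Dev vs Alice: 34–10
Dev vs Uma: 29–15
Dev beats every other candidate.

Dev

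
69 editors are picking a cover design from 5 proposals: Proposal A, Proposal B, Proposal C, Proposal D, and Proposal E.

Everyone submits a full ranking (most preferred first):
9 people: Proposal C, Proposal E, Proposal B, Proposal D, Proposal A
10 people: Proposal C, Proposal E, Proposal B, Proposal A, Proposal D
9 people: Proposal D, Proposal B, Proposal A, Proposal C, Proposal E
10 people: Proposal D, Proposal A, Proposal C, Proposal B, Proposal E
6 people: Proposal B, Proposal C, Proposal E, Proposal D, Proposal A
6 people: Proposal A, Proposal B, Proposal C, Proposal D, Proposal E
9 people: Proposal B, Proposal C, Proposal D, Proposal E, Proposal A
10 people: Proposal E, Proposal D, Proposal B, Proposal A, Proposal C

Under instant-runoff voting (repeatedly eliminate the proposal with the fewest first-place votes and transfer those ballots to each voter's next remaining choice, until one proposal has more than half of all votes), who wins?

Proposal B

Round 1: Proposal A 6, Proposal B 15, Proposal C 19, Proposal D 19, Proposal E 10. Proposal A eliminated.
Round 2: Proposal B 21, Proposal C 19, Proposal D 19, Proposal E 10. Proposal E eliminated.
Round 3: Proposal B 21, Proposal C 19, Proposal D 29. Proposal C eliminated.
Round 4: Proposal B 40, Proposal D 29. Proposal B has a majority (≥35).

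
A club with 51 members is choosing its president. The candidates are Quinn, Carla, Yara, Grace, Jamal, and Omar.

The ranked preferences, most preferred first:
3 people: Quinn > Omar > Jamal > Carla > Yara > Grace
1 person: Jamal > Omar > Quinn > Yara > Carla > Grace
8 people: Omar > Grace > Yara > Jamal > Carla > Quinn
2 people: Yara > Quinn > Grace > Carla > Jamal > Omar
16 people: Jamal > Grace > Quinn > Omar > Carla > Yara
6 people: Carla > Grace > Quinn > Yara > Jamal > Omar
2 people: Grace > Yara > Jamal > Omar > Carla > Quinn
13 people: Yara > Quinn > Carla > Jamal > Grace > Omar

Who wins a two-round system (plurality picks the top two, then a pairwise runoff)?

Round 1 first-place votes: Quinn 3, Carla 6, Yara 15, Grace 2, Jamal 17, Omar 8. Jamal and Yara advance.
Runoff: Jamal is ranked above Yara on 20 ballots, Yara above Jamal on 31.

Yara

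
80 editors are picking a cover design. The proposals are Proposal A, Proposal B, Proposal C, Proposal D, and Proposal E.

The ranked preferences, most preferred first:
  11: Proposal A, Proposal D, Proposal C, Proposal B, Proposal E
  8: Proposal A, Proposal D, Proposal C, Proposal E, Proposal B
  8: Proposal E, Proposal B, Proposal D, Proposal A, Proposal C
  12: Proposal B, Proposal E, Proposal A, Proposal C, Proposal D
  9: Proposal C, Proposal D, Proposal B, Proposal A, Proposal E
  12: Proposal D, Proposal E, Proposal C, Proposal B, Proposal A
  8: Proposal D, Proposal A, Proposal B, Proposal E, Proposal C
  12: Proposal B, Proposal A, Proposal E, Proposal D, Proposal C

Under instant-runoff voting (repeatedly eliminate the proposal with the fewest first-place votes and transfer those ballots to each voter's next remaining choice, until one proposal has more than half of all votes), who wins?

Proposal D

Round 1: Proposal A 19, Proposal B 24, Proposal C 9, Proposal D 20, Proposal E 8. Proposal E eliminated.
Round 2: Proposal A 19, Proposal B 32, Proposal C 9, Proposal D 20. Proposal C eliminated.
Round 3: Proposal A 19, Proposal B 32, Proposal D 29. Proposal A eliminated.
Round 4: Proposal B 32, Proposal D 48. Proposal D has a majority (≥41).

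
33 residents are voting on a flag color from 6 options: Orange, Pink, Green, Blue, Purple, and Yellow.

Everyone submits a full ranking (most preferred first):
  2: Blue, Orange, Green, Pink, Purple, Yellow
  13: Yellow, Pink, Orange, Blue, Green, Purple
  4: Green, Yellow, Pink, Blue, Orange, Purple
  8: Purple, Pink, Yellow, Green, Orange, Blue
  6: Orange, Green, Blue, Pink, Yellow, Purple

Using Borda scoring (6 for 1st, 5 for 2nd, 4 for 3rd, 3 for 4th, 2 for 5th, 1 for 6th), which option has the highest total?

Pink

Orange: 2×5 + 13×4 + 4×2 + 8×2 + 6×6 = 122
Pink: 2×3 + 13×5 + 4×4 + 8×5 + 6×3 = 145
Green: 2×4 + 13×2 + 4×6 + 8×3 + 6×5 = 112
Blue: 2×6 + 13×3 + 4×3 + 8×1 + 6×4 = 95
Purple: 2×2 + 13×1 + 4×1 + 8×6 + 6×1 = 75
Yellow: 2×1 + 13×6 + 4×5 + 8×4 + 6×2 = 144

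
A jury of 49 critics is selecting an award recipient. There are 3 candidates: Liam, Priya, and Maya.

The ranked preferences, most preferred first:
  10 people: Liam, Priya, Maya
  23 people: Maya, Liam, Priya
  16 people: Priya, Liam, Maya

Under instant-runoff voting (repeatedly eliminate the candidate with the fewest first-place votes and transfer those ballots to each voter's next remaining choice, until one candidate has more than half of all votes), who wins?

Priya

Round 1: Liam 10, Priya 16, Maya 23. Liam eliminated.
Round 2: Priya 26, Maya 23. Priya has a majority (≥25).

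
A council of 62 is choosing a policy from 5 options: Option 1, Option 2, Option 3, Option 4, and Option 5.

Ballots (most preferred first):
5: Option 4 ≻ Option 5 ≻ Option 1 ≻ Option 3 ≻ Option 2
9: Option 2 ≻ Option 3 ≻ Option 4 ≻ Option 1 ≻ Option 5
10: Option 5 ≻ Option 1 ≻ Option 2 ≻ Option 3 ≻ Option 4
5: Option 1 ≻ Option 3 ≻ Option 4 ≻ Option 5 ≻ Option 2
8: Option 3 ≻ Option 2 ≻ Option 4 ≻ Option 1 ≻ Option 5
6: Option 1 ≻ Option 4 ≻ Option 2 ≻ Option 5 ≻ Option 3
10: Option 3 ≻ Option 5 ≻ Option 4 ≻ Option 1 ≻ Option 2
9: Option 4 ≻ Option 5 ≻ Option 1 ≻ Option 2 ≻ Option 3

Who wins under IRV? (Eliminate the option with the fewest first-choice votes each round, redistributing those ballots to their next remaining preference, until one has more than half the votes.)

Option 1

Round 1: Option 1 11, Option 2 9, Option 3 18, Option 4 14, Option 5 10. Option 2 eliminated.
Round 2: Option 1 11, Option 3 27, Option 4 14, Option 5 10. Option 5 eliminated.
Round 3: Option 1 21, Option 3 27, Option 4 14. Option 4 eliminated.
Round 4: Option 1 35, Option 3 27. Option 1 has a majority (≥32).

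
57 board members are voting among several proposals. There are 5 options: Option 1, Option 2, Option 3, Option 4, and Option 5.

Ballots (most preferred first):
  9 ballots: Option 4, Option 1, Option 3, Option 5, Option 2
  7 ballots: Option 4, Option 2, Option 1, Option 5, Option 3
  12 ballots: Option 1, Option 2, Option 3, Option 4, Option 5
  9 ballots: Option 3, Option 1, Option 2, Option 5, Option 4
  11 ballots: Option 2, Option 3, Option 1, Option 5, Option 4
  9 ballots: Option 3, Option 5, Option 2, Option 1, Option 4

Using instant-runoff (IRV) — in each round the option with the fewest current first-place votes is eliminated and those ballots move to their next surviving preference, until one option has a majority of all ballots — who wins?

Option 3

Round 1: Option 1 12, Option 2 11, Option 3 18, Option 4 16, Option 5 0. Option 5 eliminated.
Round 2: Option 1 12, Option 2 11, Option 3 18, Option 4 16. Option 2 eliminated.
Round 3: Option 1 12, Option 3 29, Option 4 16. Option 3 has a majority (≥29).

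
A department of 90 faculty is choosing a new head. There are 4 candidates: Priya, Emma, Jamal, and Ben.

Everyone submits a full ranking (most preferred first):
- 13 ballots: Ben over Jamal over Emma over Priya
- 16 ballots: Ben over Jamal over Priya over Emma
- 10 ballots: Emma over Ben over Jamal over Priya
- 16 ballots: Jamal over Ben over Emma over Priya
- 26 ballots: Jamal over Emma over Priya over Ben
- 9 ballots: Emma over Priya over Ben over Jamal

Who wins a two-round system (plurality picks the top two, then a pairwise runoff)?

Ben

Round 1 first-place votes: Priya 0, Emma 19, Jamal 42, Ben 29. Jamal and Ben advance.
Runoff: Jamal is ranked above Ben on 42 ballots, Ben above Jamal on 48.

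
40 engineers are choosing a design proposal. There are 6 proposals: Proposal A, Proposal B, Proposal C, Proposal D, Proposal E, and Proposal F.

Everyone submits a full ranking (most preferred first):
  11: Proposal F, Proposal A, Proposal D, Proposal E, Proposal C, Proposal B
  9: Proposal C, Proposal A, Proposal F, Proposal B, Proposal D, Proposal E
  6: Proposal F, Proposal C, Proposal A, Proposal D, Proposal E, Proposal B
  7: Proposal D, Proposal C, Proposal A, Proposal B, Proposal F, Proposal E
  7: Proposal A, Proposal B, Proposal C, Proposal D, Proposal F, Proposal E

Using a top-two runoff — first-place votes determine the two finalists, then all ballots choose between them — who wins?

Proposal C

Round 1 first-place votes: Proposal A 7, Proposal B 0, Proposal C 9, Proposal D 7, Proposal E 0, Proposal F 17. Proposal F and Proposal C advance.
Runoff: Proposal F is ranked above Proposal C on 17 ballots, Proposal C above Proposal F on 23.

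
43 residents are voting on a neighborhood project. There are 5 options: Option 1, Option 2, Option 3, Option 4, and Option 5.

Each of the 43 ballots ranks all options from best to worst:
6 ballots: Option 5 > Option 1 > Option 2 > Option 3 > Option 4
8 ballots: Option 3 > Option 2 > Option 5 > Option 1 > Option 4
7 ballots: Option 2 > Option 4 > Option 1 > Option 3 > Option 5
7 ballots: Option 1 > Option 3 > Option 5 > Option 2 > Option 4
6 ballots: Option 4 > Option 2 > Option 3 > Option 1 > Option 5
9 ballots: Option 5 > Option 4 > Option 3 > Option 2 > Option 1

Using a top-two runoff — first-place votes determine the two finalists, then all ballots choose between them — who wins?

Round 1 first-place votes: Option 1 7, Option 2 7, Option 3 8, Option 4 6, Option 5 15. Option 5 and Option 3 advance.
Runoff: Option 5 is ranked above Option 3 on 15 ballots, Option 3 above Option 5 on 28.

Option 3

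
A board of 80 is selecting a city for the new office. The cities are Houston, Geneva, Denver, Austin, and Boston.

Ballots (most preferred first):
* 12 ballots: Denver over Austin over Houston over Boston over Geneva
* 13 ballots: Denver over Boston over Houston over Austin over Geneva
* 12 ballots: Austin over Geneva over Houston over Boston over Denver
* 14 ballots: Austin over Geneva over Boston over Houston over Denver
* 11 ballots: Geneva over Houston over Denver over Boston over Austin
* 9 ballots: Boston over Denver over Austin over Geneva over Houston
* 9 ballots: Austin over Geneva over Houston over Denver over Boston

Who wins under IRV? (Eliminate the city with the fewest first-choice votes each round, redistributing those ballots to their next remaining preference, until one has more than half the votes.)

Round 1: Houston 0, Geneva 11, Denver 25, Austin 35, Boston 9. Houston eliminated.
Round 2: Geneva 11, Denver 25, Austin 35, Boston 9. Boston eliminated.
Round 3: Geneva 11, Denver 34, Austin 35. Geneva eliminated.
Round 4: Denver 45, Austin 35. Denver has a majority (≥41).

Denver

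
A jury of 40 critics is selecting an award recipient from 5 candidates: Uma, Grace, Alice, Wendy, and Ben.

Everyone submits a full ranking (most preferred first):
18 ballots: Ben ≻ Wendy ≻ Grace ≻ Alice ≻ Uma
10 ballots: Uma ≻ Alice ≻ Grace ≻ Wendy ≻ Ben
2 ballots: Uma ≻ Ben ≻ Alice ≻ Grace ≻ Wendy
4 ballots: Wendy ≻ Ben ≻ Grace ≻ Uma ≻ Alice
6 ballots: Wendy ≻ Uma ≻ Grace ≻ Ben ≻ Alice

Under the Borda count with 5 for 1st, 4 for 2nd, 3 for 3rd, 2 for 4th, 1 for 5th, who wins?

Uma: 18×1 + 10×5 + 2×5 + 4×2 + 6×4 = 110
Grace: 18×3 + 10×3 + 2×2 + 4×3 + 6×3 = 118
Alice: 18×2 + 10×4 + 2×3 + 4×1 + 6×1 = 92
Wendy: 18×4 + 10×2 + 2×1 + 4×5 + 6×5 = 144
Ben: 18×5 + 10×1 + 2×4 + 4×4 + 6×2 = 136

Wendy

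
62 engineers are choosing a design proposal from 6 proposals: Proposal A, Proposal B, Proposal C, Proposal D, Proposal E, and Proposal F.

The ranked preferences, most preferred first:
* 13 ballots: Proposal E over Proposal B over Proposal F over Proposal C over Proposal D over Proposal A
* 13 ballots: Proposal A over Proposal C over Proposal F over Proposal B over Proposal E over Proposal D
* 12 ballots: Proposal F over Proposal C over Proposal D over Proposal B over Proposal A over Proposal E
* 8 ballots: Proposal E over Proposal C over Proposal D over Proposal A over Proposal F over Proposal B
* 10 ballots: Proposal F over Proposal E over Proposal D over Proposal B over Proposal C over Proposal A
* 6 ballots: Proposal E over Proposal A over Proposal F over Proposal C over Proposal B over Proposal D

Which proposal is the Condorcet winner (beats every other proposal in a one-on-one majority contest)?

Proposal F vs Proposal A: 35–27
Proposal F vs Proposal B: 49–13
Proposal F vs Proposal C: 41–21
Proposal F vs Proposal D: 54–8
Proposal F vs Proposal E: 35–27
Proposal F beats every other proposal.

Proposal F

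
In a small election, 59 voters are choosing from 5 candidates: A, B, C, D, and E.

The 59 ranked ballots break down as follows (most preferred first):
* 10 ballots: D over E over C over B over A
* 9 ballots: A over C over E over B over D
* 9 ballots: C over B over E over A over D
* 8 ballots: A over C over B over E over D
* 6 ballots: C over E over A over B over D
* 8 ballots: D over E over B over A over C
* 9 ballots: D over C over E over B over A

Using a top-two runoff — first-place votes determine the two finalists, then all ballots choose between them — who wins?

Round 1 first-place votes: A 17, B 0, C 15, D 27, E 0. D and A advance.
Runoff: D is ranked above A on 27 ballots, A above D on 32.

A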